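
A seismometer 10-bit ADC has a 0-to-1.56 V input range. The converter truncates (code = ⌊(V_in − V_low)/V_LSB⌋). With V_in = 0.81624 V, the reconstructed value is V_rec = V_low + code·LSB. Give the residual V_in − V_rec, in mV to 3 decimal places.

Step size: 1.56 V ÷ 2^10 = 1.523 mV.
Scaled input = 535.7883 LSBs, so code = 535.
Code 535 maps back to 0 + 535×0.00152344 V = 0.81503906 V.
Difference: 0.00120094 V → 1.201 mV.

1.201 mV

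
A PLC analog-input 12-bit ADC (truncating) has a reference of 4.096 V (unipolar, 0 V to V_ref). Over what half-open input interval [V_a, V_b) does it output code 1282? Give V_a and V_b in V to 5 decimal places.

LSB = 4.096/2^12 = 1.000 mV.
V_a = V_low + 1282·LSB = 1.282 V; V_b = V_low + 1283·LSB = 1.283 V.

[1.28200 V, 1.28300 V)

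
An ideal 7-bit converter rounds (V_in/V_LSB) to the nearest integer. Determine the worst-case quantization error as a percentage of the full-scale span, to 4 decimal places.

0.3906 %

Rounding → worst-case error = ½ LSB = V_FS/2^8, so 100/256 = 0.390625 % of full scale.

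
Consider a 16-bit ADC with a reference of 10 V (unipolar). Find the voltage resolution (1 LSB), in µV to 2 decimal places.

152.59 µV

Full-scale span = 10 V.
LSB = 10 / 2^16 = 10 / 65536 = 0.000152588 V = 152.59 µV.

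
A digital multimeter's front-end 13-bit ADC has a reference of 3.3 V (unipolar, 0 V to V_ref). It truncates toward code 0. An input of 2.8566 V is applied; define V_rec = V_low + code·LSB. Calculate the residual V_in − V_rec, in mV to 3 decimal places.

Step size: 3.3 V ÷ 2^13 = 402.83 µV.
(2.8566 − 0)/0.000402832 = 7091.2931; ⌊·⌋ gives code 7091.
V_rec = 0 + 7091·0.000402832 = 2.8564819 V.
V_in − V_rec = 0.000118066 V = 0.118 mV.

0.118 mV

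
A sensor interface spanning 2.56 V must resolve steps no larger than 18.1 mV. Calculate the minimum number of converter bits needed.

8 bits

Number of steps required ≥ 2.56 V / 18.1 mV = 141.44.
Need 2^N ≥ 141.44; 2^7 = 128, 2^8 = 256.
Minimum N = 8.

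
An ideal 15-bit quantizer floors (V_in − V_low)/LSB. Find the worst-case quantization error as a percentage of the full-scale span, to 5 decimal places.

0.00305 %

Truncating → worst-case error = 1 LSB = V_FS/2^15, so 100/32768 = 0.00305176 % of full scale.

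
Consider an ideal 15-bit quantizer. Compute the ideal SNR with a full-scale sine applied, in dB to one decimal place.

SNR ≈ 6.02·N + 1.76 dB = 6.02·15 + 1.76 = 92.06 dB.

92.1 dB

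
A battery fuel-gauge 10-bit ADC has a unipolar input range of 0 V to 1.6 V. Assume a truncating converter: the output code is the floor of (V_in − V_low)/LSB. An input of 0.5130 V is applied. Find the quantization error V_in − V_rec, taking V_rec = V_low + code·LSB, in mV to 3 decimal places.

One LSB is 1.6 V / 1024 = 1.562 mV.
(0.5130 − 0)/0.0015625 = 328.3200; ⌊·⌋ gives code 328.
Reconstructed: 0.5125 V.
V_in − V_rec = 0.0005 V = 0.500 mV.

0.500 mV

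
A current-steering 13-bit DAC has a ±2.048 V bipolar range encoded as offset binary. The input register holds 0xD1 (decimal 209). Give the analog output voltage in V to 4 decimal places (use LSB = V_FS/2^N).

LSB = 4.096 V / 2^13 = 0.500 mV.
Code 0xD1 = 209 decimal.
V_out = (−2.048) + 209 × 0.0005 V = -1.9435 V.

-1.9435 V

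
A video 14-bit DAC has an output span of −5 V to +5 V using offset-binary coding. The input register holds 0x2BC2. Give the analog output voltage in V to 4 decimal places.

1.8372 V

LSB = 10 V / 2^14 = 0.610 mV.
Code 0x2BC2 = 11202 decimal.
V_out = (−5) + 11202 × 0.000610352 V = 1.83716 V.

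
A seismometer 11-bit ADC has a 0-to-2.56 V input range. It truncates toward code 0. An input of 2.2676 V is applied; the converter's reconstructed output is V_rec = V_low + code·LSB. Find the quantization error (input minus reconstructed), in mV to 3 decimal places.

LSB = 2.56/2^11 = 1.250 mV.
Scaled input = 1814.0800 LSBs, so code = 1814.
Reconstructed: 2.2675 V.
Difference: 0.0001 V → 0.100 mV.

0.100 mV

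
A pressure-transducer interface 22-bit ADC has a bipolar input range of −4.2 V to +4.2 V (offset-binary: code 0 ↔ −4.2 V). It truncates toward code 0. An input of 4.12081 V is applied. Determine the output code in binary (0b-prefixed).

LSB = 8.4 V / 4194304 = 2.00 µV.
(4.12081 − (−4.2)) / 2.00272e-06 = 4154762.698 LSBs.
Floor → code 4154762.
In binary (0b-prefixed): 0b1111110110010110001010.

code 0b1111110110010110001010 (decimal 4154762)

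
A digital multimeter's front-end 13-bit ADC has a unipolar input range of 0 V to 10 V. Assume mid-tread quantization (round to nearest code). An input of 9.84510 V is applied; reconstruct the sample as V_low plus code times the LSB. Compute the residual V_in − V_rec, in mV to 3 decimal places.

0.129 mV

LSB = 10/2^13 = 1.221 mV.
(9.84510 − 0)/0.0012207 = 8065.1059; round gives code 8065.
Reconstructed: 9.8449707 V.
Difference: 0.000129297 V → 0.129 mV.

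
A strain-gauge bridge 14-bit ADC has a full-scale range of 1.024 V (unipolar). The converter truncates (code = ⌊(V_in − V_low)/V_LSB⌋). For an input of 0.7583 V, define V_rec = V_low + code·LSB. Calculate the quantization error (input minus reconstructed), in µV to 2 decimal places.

LSB = 1.024/2^14 = 62.50 µV.
(0.7583 − 0)/6.25e-05 = 12132.8000; ⌊·⌋ gives code 12132.
Reconstructed: 0.75825 V.
V_in − V_rec = 5e-05 V = 50.00 µV.

50.00 µV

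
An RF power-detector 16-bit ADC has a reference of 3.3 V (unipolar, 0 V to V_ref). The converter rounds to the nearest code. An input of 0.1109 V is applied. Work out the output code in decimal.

code 2202

Full-scale span = 3.3 V; LSB = 3.3/2^16 = 50.35 µV.
Input sits at 2202.407 steps above V_low.
So the output code is 2202.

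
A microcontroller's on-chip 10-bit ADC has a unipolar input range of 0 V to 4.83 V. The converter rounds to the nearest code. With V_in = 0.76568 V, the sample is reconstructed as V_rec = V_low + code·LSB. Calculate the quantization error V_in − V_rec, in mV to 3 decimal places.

1.559 mV

LSB = 4.83/2^10 = 4.717 mV.
(0.76568 − 0)/0.0047168 = 162.3305; round gives code 162.
Code 162 maps back to 0 + 162×0.0047168 V = 0.76412109 V.
Error = 0.76568 − 0.76412109 = 0.00155891 V = 1.559 mV.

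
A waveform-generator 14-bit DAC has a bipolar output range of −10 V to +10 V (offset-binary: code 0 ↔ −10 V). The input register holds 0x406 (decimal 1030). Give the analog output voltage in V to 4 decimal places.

-8.7427 V

LSB = 20 V / 2^14 = 1.221 mV.
Code 0x406 = 1030 decimal.
V_out = (−10) + 1030 × 0.0012207 V = -8.74268 V.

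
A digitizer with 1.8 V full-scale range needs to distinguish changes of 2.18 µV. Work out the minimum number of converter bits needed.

Number of steps required ≥ 1.8 V / 2.18 µV = 825688.07.
Need 2^N ≥ 825688.07; 2^19 = 524288, 2^20 = 1048576.
Minimum N = 20.

20 bits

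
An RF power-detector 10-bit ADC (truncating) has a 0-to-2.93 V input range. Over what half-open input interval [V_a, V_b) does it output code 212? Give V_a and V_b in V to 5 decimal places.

LSB = 2.93/2^10 = 2.861 mV.
V_a = V_low + 212·LSB = 0.606602 V; V_b = V_low + 213·LSB = 0.609463 V.

[0.60660 V, 0.60946 V)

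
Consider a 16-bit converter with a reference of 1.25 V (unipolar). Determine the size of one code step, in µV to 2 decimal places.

Full-scale span = 1.25 V.
LSB = 1.25 / 2^16 = 1.25 / 65536 = 1.90735e-05 V = 19.07 µV.

19.07 µV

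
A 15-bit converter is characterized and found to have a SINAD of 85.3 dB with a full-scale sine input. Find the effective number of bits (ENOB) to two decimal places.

13.88 bits

ENOB = (SINAD − 1.76) / 6.02 = (85.3 − 1.76)/6.02 = 13.877.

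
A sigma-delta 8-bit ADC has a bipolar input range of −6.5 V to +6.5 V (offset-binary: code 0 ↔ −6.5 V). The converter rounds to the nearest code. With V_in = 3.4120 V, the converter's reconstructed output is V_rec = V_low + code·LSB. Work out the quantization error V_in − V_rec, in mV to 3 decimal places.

9.656 mV

Step size: 13 V ÷ 2^8 = 50.781 mV.
Scaled input = 195.1902 LSBs, so code = 195.
Reconstructed: 3.4023438 V.
Error = 3.4120 − 3.4023438 = 0.00965625 V = 9.656 mV.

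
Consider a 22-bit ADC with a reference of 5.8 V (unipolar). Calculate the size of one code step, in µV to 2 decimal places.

Full-scale span = 5.8 V.
LSB = 5.8 / 2^22 = 5.8 / 4194304 = 1.38283e-06 V = 1.38 µV.

1.38 µV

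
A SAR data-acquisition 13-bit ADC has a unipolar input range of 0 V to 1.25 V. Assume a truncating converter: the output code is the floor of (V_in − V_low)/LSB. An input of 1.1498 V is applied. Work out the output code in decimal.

code 7535

Full-scale span = 1.25 V; LSB = 1.25/2^13 = 152.59 µV.
Input sits at 7535.329 steps above V_low.
⌊·⌋(7535.329) = 7535.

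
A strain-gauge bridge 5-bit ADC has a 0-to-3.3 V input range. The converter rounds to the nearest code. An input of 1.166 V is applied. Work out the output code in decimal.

With 32 levels over 3.3 V, one step is 103.125 mV.
(V_in − V_low)/LSB = (1.166 − 0) / 0.103125 = 11.307.
Round → code 11.

code 11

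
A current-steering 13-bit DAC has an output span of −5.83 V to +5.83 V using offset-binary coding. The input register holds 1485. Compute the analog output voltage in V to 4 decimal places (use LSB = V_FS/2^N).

LSB = 11.66 V / 2^13 = 1.423 mV.
V_out = (−5.83) + 1485 × 0.00142334 V = -3.71634 V.

-3.7163 V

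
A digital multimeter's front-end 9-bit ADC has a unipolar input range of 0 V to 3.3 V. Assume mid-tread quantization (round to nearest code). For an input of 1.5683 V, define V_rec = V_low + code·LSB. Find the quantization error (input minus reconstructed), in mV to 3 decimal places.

One LSB is 3.3 V / 512 = 6.445 mV.
(V_in − V_low)/LSB = (1.5683 − 0)/0.00644531 = 243.3241 → code 243 (round).
V_rec = 0 + 243·0.00644531 = 1.5662109 V.
V_in − V_rec = 0.00208906 V = 2.089 mV.

2.089 mV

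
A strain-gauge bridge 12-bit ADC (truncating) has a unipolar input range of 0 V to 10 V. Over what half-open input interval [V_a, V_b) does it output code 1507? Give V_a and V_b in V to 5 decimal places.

[3.67920 V, 3.68164 V)

LSB = 10/2^12 = 2.441 mV.
V_a = V_low + 1507·LSB = 3.6792 V; V_b = V_low + 1508·LSB = 3.68164 V.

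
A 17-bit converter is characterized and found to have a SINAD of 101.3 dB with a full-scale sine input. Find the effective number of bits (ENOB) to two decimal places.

16.53 bits

ENOB = (SINAD − 1.76) / 6.02 = (101.3 − 1.76)/6.02 = 16.535.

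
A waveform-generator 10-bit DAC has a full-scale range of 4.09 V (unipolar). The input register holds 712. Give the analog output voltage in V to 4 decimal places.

2.8438 V

LSB = 4.09 V / 2^10 = 3.994 mV.
V_out = 0 + 712 × 0.00399414 V = 2.84383 V.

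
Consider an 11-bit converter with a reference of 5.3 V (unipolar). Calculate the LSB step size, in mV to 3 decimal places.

2.588 mV

Full-scale span = 5.3 V.
LSB = 5.3 / 2^11 = 5.3 / 2048 = 0.00258789 V = 2.588 mV.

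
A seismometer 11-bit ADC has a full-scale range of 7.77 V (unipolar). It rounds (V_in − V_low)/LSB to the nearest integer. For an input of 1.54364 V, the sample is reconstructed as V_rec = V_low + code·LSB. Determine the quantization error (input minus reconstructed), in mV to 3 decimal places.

-0.496 mV

One LSB is 7.77 V / 2048 = 3.794 mV.
(1.54364 − 0)/0.00379395 = 406.8693; round gives code 407.
Reconstructed: 1.5441357 V.
Difference: -0.000495742 V → -0.496 mV.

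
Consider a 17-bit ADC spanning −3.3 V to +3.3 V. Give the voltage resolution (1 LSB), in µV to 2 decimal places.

Full-scale span = 6.6 V.
LSB = 6.6 / 2^17 = 6.6 / 131072 = 5.0354e-05 V = 50.35 µV.

50.35 µV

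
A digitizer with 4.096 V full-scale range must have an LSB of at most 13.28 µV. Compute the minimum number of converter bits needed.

Number of steps required ≥ 4.096 V / 13.28 µV = 308433.73.
Need 2^N ≥ 308433.73; 2^18 = 262144, 2^19 = 524288.
Minimum N = 19.

19 bits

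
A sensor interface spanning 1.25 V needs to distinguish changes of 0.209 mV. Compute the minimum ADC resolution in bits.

Number of steps required ≥ 1.25 V / 0.209 mV = 5980.86.
Need 2^N ≥ 5980.86; 2^12 = 4096, 2^13 = 8192.
Minimum N = 13.

13 bits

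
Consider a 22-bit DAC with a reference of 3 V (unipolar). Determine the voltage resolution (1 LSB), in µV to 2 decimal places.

Full-scale span = 3 V.
LSB = 3 / 2^22 = 3 / 4194304 = 7.15256e-07 V = 0.72 µV.

0.72 µV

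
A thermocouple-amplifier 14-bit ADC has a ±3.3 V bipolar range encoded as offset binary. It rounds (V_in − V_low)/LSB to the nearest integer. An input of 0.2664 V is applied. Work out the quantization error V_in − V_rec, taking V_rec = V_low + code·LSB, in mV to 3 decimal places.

One LSB is 6.6 V / 16384 = 402.83 µV.
Scaled input = 8853.3178 LSBs, so code = 8853.
V_rec = (−3.3) + 8853·0.000402832 = 0.26627197 V.
V_in − V_rec = 0.000128027 V = 0.128 mV.

0.128 mV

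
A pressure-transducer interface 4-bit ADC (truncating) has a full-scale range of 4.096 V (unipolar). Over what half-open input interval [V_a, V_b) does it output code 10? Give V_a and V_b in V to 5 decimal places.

[2.56000 V, 2.81600 V)

LSB = 4.096/2^4 = 256.000 mV.
V_a = V_low + 10·LSB = 2.56 V; V_b = V_low + 11·LSB = 2.816 V.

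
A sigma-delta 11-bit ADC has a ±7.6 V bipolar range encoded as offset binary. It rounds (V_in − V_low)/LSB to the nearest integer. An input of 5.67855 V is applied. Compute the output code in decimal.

code 1789

Full-scale span = 15.2 V; LSB = 15.2/2^11 = 7.422 mV.
(V_in − V_low)/LSB = (5.67855 − (−7.6)) / 0.00742187 = 1789.110.
Round → code 1789.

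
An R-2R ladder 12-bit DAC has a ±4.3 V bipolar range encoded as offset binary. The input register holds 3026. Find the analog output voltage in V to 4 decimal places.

2.0534 V

LSB = 8.6 V / 2^12 = 2.100 mV.
V_out = (−4.3) + 3026 × 0.00209961 V = 2.05342 V.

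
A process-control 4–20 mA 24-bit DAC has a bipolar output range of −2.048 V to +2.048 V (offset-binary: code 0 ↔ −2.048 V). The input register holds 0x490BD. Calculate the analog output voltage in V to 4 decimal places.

-1.9750 V

LSB = 4.096 V / 2^24 = 0.24 µV.
Code 0x490BD = 299197 decimal.
V_out = (−2.048) + 299197 × 2.44141e-07 V = -1.97495 V.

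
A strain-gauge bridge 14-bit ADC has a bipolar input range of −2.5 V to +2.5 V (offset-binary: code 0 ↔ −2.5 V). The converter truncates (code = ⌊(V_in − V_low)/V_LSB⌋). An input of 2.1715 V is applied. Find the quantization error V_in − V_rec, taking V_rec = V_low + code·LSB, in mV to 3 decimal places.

0.174 mV

LSB = 5/2^14 = 305.18 µV.
Scaled input = 15307.5712 LSBs, so code = 15307.
V_rec = (−2.5) + 15307·0.000305176 = 2.1713257 V.
Difference: 0.000174316 V → 0.174 mV.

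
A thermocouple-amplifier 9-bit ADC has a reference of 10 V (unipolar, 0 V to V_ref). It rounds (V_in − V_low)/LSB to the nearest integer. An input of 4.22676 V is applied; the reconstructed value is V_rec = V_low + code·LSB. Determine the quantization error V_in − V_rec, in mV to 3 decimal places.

8.010 mV

LSB = 10/2^9 = 19.531 mV.
(4.22676 − 0)/0.0195312 = 216.4101; round gives code 216.
V_rec = 0 + 216·0.0195312 = 4.21875 V.
V_in − V_rec = 0.00801 V = 8.010 mV.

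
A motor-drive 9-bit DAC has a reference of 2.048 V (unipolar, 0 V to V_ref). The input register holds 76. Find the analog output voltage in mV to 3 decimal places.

304.000 mV

LSB = 2.048 V / 2^9 = 4.000 mV.
V_out = 0 + 76 × 0.004 V = 0.304 V.
= 304.000 mV.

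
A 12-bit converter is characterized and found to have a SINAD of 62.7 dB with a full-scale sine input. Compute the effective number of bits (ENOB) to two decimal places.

ENOB = (SINAD − 1.76) / 6.02 = (62.7 − 1.76)/6.02 = 10.123.

10.12 bits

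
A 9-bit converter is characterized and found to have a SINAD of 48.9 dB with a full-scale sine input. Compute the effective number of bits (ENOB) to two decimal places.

7.83 bits

ENOB = (SINAD − 1.76) / 6.02 = (48.9 − 1.76)/6.02 = 7.831.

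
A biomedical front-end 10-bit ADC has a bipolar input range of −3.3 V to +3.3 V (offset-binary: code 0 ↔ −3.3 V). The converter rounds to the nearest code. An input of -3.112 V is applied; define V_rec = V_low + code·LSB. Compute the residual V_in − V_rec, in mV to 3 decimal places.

One LSB is 6.6 V / 1024 = 6.445 mV.
(-3.112 − (−3.3))/0.00644531 = 29.1685; round gives code 29.
V_rec = (−3.3) + 29·0.00644531 = -3.1130859 V.
Error = -3.112 − (−3.1130859) = 0.00108594 V = 1.086 mV.

1.086 mV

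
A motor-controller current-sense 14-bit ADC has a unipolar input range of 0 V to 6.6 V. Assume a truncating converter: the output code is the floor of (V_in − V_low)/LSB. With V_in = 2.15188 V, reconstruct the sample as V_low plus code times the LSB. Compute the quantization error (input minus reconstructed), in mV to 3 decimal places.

0.354 mV

One LSB is 6.6 V / 16384 = 402.83 µV.
(2.15188 − 0)/0.000402832 = 5341.8791; ⌊·⌋ gives code 5341.
V_rec = 0 + 5341·0.000402832 = 2.1515259 V.
Error = 2.15188 − 2.1515259 = 0.000354121 V = 0.354 mV.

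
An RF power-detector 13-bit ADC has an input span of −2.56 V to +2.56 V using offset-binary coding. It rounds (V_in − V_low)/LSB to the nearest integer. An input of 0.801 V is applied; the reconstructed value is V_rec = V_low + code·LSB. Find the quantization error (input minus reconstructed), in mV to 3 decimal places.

One LSB is 5.12 V / 8192 = 0.625 mV.
(0.801 − (−2.56))/0.000625 = 5377.6000; round gives code 5378.
Reconstructed: 0.80125 V.
V_in − V_rec = -0.00025 V = -0.250 mV.

-0.250 mV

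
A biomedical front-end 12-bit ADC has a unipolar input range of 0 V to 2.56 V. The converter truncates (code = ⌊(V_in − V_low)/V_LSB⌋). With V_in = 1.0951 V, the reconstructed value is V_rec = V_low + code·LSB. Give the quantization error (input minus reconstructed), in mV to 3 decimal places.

0.100 mV

LSB = 2.56/2^12 = 0.625 mV.
(V_in − V_low)/LSB = (1.0951 − 0)/0.000625 = 1752.1600 → code 1752 (floor).
V_rec = 0 + 1752·0.000625 = 1.095 V.
V_in − V_rec = 0.0001 V = 0.100 mV.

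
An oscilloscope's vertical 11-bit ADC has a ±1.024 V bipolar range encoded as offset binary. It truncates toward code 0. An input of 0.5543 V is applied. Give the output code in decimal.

code 1578

With 2048 levels over 2.048 V, one step is 1.000 mV.
(0.5543 − (−1.024)) / 0.001 = 1578.300 LSBs.
Floor → code 1578.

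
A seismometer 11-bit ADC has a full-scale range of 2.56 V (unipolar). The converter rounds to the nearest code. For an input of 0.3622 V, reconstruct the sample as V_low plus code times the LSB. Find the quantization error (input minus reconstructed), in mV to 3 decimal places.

LSB = 2.56/2^11 = 1.250 mV.
(V_in − V_low)/LSB = (0.3622 − 0)/0.00125 = 289.7600 → code 290 (round).
Reconstructed: 0.3625 V.
Difference: -0.0003 V → -0.300 mV.

-0.300 mV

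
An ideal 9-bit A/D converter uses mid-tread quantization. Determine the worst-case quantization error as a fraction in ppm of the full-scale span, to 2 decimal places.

976.56 ppm

Rounding → worst-case error = ½ LSB = V_FS/2^10, so 1e+06/1024 = 976.562 ppm of full scale.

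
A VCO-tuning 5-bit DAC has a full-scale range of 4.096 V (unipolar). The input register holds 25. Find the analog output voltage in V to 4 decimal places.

LSB = 4.096 V / 2^5 = 128.000 mV.
V_out = 0 + 25 × 0.128 V = 3.2 V.

3.2000 V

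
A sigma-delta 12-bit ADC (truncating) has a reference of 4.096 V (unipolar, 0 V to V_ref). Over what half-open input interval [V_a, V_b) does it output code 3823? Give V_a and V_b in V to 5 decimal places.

[3.82300 V, 3.82400 V)

LSB = 4.096/2^12 = 1.000 mV.
V_a = V_low + 3823·LSB = 3.823 V; V_b = V_low + 3824·LSB = 3.824 V.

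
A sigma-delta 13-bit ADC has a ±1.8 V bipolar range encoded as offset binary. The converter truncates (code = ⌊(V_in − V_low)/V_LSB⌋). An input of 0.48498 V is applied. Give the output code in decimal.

With 8192 levels over 3.6 V, one step is 439.45 µV.
(V_in − V_low)/LSB = (0.48498 − (−1.8)) / 0.000439453 = 5199.599.
⌊·⌋(5199.599) = 5199.

code 5199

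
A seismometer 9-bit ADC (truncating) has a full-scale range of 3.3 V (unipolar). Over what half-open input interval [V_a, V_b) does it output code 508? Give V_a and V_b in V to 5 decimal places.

[3.27422 V, 3.28066 V)

LSB = 3.3/2^9 = 6.445 mV.
V_a = V_low + 508·LSB = 3.27422 V; V_b = V_low + 509·LSB = 3.28066 V.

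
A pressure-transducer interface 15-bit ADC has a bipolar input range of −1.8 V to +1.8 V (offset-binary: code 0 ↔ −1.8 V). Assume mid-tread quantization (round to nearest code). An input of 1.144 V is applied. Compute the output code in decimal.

code 26797

LSB = 3.6 V / 32768 = 109.86 µV.
(1.144 − (−1.8)) / 0.000109863 = 26796.942 LSBs.
So the output code is 26797.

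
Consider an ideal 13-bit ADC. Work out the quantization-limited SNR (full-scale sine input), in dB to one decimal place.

SNR ≈ 6.02·N + 1.76 dB = 6.02·13 + 1.76 = 80.02 dB.

80.0 dB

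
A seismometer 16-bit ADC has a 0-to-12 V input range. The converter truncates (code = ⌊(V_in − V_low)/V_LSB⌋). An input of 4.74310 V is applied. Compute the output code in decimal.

code 25903

Full-scale span = 12 V; LSB = 12/2^16 = 183.11 µV.
(V_in − V_low)/LSB = (4.74310 − 0) / 0.000183105 = 25903.650.
⌊·⌋(25903.650) = 25903.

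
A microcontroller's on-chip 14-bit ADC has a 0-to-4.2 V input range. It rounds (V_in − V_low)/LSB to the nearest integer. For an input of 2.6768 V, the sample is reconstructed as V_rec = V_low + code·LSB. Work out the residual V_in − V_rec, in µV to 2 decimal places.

17.77 µV

One LSB is 4.2 V / 16384 = 256.35 µV.
Scaled input = 10442.0693 LSBs, so code = 10442.
Code 10442 maps back to 0 + 10442×0.000256348 V = 2.6767822 V.
V_in − V_rec = 1.77734e-05 V = 17.77 µV.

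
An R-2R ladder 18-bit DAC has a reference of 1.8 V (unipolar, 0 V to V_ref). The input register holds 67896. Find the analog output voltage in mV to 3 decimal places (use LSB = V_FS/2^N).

LSB = 1.8 V / 2^18 = 6.87 µV.
V_out = 0 + 67896 × 6.86646e-06 V = 0.466205 V.
= 466.205 mV.

466.205 mV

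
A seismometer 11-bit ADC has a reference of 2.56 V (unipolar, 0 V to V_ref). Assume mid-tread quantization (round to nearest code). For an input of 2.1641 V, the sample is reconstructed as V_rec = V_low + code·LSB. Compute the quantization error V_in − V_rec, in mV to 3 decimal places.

0.350 mV

LSB = 2.56/2^11 = 1.250 mV.
Scaled input = 1731.2800 LSBs, so code = 1731.
Reconstructed: 2.16375 V.
Difference: 0.00035 V → 0.350 mV.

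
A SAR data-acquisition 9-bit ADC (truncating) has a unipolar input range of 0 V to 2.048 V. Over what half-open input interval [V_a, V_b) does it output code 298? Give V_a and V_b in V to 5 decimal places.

[1.19200 V, 1.19600 V)

LSB = 2.048/2^9 = 4.000 mV.
V_a = V_low + 298·LSB = 1.192 V; V_b = V_low + 299·LSB = 1.196 V.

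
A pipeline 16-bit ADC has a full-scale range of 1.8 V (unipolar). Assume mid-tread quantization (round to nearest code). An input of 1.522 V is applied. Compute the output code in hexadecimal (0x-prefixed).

code 0xD876 (decimal 55414)

LSB = 1.8 V / 65536 = 27.47 µV.
Input sits at 55414.329 steps above V_low.
round(55414.329) = 55414.
In hexadecimal (0x-prefixed): 0xD876.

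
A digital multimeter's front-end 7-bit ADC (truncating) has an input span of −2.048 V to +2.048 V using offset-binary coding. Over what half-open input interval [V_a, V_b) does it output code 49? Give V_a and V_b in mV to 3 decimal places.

LSB = 4.096/2^7 = 32.000 mV.
V_a = V_low + 49·LSB = -0.48 V; V_b = V_low + 50·LSB = -0.448 V.

[-480.000 mV, -448.000 mV)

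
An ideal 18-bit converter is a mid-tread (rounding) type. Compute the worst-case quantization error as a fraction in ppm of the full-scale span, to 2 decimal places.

1.91 ppm

Rounding → worst-case error = ½ LSB = V_FS/2^19, so 1e+06/524288 = 1.90735 ppm of full scale.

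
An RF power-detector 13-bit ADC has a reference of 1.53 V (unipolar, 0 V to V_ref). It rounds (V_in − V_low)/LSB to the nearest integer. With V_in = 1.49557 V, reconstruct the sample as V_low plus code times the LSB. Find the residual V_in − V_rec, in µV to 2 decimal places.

-64.77 µV

LSB = 1.53/2^13 = 186.77 µV.
(V_in − V_low)/LSB = (1.49557 − 0)/0.000186768 = 8007.6532 → code 8008 (round).
Reconstructed: 1.4956348 V.
Difference: -6.47656e-05 V → -64.77 µV.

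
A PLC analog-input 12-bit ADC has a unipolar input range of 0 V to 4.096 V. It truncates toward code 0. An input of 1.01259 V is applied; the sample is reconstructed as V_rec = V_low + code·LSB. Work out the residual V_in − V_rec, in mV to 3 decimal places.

One LSB is 4.096 V / 4096 = 1.000 mV.
Scaled input = 1012.5900 LSBs, so code = 1012.
V_rec = 0 + 1012·0.001 = 1.012 V.
Difference: 0.00059 V → 0.590 mV.

0.590 mV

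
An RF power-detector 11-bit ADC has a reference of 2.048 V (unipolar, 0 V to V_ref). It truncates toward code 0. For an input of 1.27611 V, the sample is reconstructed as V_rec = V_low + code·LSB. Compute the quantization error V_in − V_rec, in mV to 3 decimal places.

0.110 mV

LSB = 2.048/2^11 = 1.000 mV.
Scaled input = 1276.1100 LSBs, so code = 1276.
Code 1276 maps back to 0 + 1276×0.001 V = 1.276 V.
Difference: 0.00011 V → 0.110 mV.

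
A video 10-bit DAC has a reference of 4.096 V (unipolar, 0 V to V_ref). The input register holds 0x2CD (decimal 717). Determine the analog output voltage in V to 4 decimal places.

2.8680 V

LSB = 4.096 V / 2^10 = 4.000 mV.
Code 0x2CD = 717 decimal.
V_out = 0 + 717 × 0.004 V = 2.868 V.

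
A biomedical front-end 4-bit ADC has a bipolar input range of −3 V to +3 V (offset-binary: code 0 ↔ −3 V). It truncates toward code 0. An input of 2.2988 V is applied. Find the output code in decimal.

code 14

Full-scale span = 6 V; LSB = 6/2^4 = 375.000 mV.
Input sits at 14.130 steps above V_low.
So the output code is 14.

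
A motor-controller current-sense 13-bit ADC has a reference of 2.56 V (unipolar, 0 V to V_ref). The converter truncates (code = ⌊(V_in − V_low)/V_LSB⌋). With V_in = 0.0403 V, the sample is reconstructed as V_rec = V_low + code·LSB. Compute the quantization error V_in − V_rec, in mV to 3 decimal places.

0.300 mV

LSB = 2.56/2^13 = 312.50 µV.
Scaled input = 128.9600 LSBs, so code = 128.
Code 128 maps back to 0 + 128×0.0003125 V = 0.04 V.
V_in − V_rec = 0.0003 V = 0.300 mV.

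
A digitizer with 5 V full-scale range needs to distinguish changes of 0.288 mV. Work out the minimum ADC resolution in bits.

15 bits

Number of steps required ≥ 5 V / 0.288 mV = 17361.11.
Need 2^N ≥ 17361.11; 2^14 = 16384, 2^15 = 32768.
Minimum N = 15.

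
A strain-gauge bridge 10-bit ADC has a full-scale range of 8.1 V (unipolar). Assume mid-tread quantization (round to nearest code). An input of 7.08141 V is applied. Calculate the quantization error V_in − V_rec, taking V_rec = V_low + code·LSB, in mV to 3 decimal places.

1.820 mV

Step size: 8.1 V ÷ 2^10 = 7.910 mV.
(V_in − V_low)/LSB = (7.08141 − 0)/0.00791016 = 895.2301 → code 895 (round).
Reconstructed: 7.0795898 V.
Error = 7.08141 − 7.0795898 = 0.00182016 V = 1.820 mV.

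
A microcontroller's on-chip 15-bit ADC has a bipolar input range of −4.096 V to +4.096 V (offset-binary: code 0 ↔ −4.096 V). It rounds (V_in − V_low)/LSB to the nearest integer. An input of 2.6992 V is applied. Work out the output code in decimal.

code 27181

LSB = 8.192 V / 32768 = 250.00 µV.
(V_in − V_low)/LSB = (2.6992 − (−4.096)) / 0.00025 = 27180.800.
Round → code 27181.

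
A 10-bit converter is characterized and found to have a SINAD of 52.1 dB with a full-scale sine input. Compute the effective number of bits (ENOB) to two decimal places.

8.36 bits

ENOB = (SINAD − 1.76) / 6.02 = (52.1 − 1.76)/6.02 = 8.362.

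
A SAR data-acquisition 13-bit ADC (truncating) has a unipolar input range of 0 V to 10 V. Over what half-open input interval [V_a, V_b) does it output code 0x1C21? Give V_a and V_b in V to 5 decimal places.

LSB = 10/2^13 = 1.221 mV.
Code 0x1C21 = 7201 decimal.
V_a = V_low + 7201·LSB = 8.79028 V; V_b = V_low + 7202·LSB = 8.7915 V.

[8.79028 V, 8.79150 V)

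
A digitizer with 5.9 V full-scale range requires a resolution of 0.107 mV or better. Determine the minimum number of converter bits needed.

Number of steps required ≥ 5.9 V / 0.107 mV = 55140.19.
Need 2^N ≥ 55140.19; 2^15 = 32768, 2^16 = 65536.
Minimum N = 16.

16 bits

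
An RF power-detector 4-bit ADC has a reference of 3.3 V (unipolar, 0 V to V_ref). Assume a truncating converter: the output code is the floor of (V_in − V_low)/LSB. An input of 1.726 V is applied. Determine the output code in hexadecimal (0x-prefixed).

Full-scale span = 3.3 V; LSB = 3.3/2^4 = 206.250 mV.
Input sits at 8.368 steps above V_low.
So the output code is 8.
In hexadecimal (0x-prefixed): 0x8.

code 0x8 (decimal 8)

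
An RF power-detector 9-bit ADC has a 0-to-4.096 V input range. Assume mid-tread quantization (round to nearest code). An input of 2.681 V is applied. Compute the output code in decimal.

LSB = 4.096 V / 512 = 8.000 mV.
(2.681 − 0) / 0.008 = 335.125 LSBs.
So the output code is 335.

code 335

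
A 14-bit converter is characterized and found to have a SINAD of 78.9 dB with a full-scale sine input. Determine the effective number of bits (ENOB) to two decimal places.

ENOB = (SINAD − 1.76) / 6.02 = (78.9 − 1.76)/6.02 = 12.814.

12.81 bits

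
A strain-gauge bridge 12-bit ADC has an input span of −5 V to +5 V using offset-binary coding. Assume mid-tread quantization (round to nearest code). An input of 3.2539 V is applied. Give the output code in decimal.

code 3381

Full-scale span = 10 V; LSB = 10/2^12 = 2.441 mV.
(V_in − V_low)/LSB = (3.2539 − (−5)) / 0.00244141 = 3380.797.
round(3380.797) = 3381.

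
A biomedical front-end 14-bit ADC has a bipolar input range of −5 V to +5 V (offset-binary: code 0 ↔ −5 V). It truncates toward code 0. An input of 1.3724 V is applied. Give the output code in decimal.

code 10440

Full-scale span = 10 V; LSB = 10/2^14 = 0.610 mV.
(1.3724 − (−5)) / 0.000610352 = 10440.540 LSBs.
So the output code is 10440.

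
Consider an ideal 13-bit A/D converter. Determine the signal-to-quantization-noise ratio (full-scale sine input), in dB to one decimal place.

80.0 dB

SNR ≈ 6.02·N + 1.76 dB = 6.02·13 + 1.76 = 80.02 dB.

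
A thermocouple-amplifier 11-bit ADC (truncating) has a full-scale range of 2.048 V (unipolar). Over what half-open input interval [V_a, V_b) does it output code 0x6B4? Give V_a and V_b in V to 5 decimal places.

LSB = 2.048/2^11 = 1.000 mV.
Code 0x6B4 = 1716 decimal.
V_a = V_low + 1716·LSB = 1.716 V; V_b = V_low + 1717·LSB = 1.717 V.

[1.71600 V, 1.71700 V)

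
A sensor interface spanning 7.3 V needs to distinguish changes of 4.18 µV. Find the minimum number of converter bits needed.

21 bits

Number of steps required ≥ 7.3 V / 4.18 µV = 1746411.48.
Need 2^N ≥ 1746411.48; 2^20 = 1048576, 2^21 = 2097152.
Minimum N = 21.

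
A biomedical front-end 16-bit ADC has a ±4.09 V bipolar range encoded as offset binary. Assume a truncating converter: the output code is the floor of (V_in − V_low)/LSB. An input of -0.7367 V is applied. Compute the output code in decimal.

LSB = 8.18 V / 65536 = 124.82 µV.
Input sits at 26865.754 steps above V_low.
⌊·⌋(26865.754) = 26865.

code 26865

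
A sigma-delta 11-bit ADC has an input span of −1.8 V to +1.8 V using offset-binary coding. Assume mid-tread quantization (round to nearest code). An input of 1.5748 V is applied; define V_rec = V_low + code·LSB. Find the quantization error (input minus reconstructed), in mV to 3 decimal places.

-0.200 mV

LSB = 3.6/2^11 = 1.758 mV.
(V_in − V_low)/LSB = (1.5748 − (−1.8))/0.00175781 = 1919.8862 → code 1920 (round).
Code 1920 maps back to (−1.8) + 1920×0.00175781 V = 1.575 V.
V_in − V_rec = -0.0002 V = -0.200 mV.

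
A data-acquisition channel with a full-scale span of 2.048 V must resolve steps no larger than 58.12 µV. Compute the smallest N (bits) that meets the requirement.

Number of steps required ≥ 2.048 V / 58.12 µV = 35237.44.
Need 2^N ≥ 35237.44; 2^15 = 32768, 2^16 = 65536.
Minimum N = 16.

16 bits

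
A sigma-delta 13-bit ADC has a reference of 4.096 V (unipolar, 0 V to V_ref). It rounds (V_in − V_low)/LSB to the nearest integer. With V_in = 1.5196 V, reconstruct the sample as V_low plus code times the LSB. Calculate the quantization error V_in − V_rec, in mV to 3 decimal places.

0.100 mV

Step size: 4.096 V ÷ 2^13 = 0.500 mV.
(V_in − V_low)/LSB = (1.5196 − 0)/0.0005 = 3039.2000 → code 3039 (round).
Reconstructed: 1.5195 V.
Error = 1.5196 − 1.5195 = 0.0001 V = 0.100 mV.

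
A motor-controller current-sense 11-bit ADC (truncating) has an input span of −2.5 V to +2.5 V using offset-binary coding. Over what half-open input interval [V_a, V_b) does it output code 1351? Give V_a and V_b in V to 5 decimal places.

LSB = 5/2^11 = 2.441 mV.
V_a = V_low + 1351·LSB = 0.79834 V; V_b = V_low + 1352·LSB = 0.800781 V.

[0.79834 V, 0.80078 V)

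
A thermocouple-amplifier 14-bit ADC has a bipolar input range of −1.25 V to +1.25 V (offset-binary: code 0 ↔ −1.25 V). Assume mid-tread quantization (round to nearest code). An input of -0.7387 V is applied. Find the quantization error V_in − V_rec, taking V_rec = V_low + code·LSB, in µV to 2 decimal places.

LSB = 2.5/2^14 = 152.59 µV.
(-0.7387 − (−1.25))/0.000152588 = 3350.8557; round gives code 3351.
V_rec = (−1.25) + 3351·0.000152588 = -0.73867798 V.
Error = -0.7387 − (−0.73867798) = -2.20215e-05 V = -22.02 µV.

-22.02 µV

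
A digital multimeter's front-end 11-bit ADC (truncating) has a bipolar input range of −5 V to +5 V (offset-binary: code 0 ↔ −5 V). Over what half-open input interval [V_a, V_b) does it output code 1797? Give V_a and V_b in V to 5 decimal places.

[3.77441 V, 3.77930 V)

LSB = 10/2^11 = 4.883 mV.
V_a = V_low + 1797·LSB = 3.77441 V; V_b = V_low + 1798·LSB = 3.7793 V.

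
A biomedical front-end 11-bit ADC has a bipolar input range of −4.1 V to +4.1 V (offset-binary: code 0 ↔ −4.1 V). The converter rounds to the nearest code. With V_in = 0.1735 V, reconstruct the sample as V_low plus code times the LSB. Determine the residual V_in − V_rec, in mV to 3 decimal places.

1.332 mV

Step size: 8.2 V ÷ 2^11 = 4.004 mV.
(V_in − V_low)/LSB = (0.1735 − (−4.1))/0.00400391 = 1067.3327 → code 1067 (round).
V_rec = (−4.1) + 1067·0.00400391 = 0.17216797 V.
V_in − V_rec = 0.00133203 V = 1.332 mV.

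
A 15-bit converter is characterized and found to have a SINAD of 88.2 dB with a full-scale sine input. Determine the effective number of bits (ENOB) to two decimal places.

ENOB = (SINAD − 1.76) / 6.02 = (88.2 − 1.76)/6.02 = 14.359.

14.36 bits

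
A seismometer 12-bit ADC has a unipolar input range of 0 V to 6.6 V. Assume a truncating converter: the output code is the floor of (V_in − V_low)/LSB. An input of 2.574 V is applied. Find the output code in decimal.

code 1597

Full-scale span = 6.6 V; LSB = 6.6/2^12 = 1.611 mV.
(V_in − V_low)/LSB = (2.574 − 0) / 0.00161133 = 1597.440.
So the output code is 1597.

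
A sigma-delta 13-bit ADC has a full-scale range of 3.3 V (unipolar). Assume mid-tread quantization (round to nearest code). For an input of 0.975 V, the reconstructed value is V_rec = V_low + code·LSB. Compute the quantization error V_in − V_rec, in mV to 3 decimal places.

LSB = 3.3/2^13 = 402.83 µV.
(0.975 − 0)/0.000402832 = 2420.3636; round gives code 2420.
Code 2420 maps back to 0 + 2420×0.000402832 V = 0.97485352 V.
Difference: 0.000146484 V → 0.146 mV.

0.146 mV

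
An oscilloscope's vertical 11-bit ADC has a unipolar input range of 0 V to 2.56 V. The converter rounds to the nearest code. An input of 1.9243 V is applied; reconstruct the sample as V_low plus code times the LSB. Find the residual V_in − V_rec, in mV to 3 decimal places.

0.550 mV

Step size: 2.56 V ÷ 2^11 = 1.250 mV.
(1.9243 − 0)/0.00125 = 1539.4400; round gives code 1539.
Reconstructed: 1.92375 V.
Difference: 0.00055 V → 0.550 mV.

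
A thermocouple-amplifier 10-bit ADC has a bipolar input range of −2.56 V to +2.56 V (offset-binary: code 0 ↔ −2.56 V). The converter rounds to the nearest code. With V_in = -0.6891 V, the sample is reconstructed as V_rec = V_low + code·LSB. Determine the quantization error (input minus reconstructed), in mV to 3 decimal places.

0.900 mV

LSB = 5.12/2^10 = 5.000 mV.
(V_in − V_low)/LSB = (-0.6891 − (−2.56))/0.005 = 374.1800 → code 374 (round).
V_rec = (−2.56) + 374·0.005 = -0.69 V.
Error = -0.6891 − (−0.69) = 0.0009 V = 0.900 mV.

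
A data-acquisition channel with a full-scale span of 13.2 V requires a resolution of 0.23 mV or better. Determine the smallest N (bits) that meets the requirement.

Number of steps required ≥ 13.2 V / 0.23 mV = 57391.30.
Need 2^N ≥ 57391.30; 2^15 = 32768, 2^16 = 65536.
Minimum N = 16.

16 bits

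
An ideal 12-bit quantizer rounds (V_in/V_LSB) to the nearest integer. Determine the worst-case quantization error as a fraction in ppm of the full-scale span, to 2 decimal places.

Rounding → worst-case error = ½ LSB = V_FS/2^13, so 1e+06/8192 = 122.07 ppm of full scale.

122.07 ppm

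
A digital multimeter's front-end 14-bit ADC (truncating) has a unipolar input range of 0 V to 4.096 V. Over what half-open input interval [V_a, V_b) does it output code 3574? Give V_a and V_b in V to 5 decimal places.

LSB = 4.096/2^14 = 250.00 µV.
V_a = V_low + 3574·LSB = 0.8935 V; V_b = V_low + 3575·LSB = 0.89375 V.

[0.89350 V, 0.89375 V)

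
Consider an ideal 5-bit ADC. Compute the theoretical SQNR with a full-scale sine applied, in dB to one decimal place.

31.9 dB

SNR ≈ 6.02·N + 1.76 dB = 6.02·5 + 1.76 = 31.86 dB.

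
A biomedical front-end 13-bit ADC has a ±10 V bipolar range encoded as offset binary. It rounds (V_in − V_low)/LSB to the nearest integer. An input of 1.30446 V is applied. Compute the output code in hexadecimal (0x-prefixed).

code 0x1216 (decimal 4630)

Full-scale span = 20 V; LSB = 20/2^13 = 2.441 mV.
Input sits at 4630.307 steps above V_low.
round(4630.307) = 4630.
In hexadecimal (0x-prefixed): 0x1216.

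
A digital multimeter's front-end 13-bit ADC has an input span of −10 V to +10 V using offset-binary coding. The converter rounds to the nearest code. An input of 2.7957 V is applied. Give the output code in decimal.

Full-scale span = 20 V; LSB = 20/2^13 = 2.441 mV.
(2.7957 − (−10)) / 0.00244141 = 5241.119 LSBs.
Round → code 5241.

code 5241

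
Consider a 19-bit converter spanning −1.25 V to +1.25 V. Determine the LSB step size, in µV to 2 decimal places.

4.77 µV

Full-scale span = 2.5 V.
LSB = 2.5 / 2^19 = 2.5 / 524288 = 4.76837e-06 V = 4.77 µV.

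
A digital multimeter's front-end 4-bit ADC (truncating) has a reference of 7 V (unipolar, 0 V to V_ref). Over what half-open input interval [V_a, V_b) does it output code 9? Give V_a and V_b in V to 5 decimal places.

LSB = 7/2^4 = 437.500 mV.
V_a = V_low + 9·LSB = 3.9375 V; V_b = V_low + 10·LSB = 4.375 V.

[3.93750 V, 4.37500 V)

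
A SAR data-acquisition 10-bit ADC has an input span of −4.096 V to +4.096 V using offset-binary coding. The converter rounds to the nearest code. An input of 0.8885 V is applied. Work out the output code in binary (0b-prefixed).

code 0b1001101111 (decimal 623)

LSB = 8.192 V / 1024 = 8.000 mV.
(0.8885 − (−4.096)) / 0.008 = 623.062 LSBs.
round(623.062) = 623.
In binary (0b-prefixed): 0b1001101111.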